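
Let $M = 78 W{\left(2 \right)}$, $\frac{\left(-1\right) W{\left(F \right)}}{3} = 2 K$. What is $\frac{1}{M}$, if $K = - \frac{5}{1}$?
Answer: $\frac{1}{2340} \approx 0.00042735$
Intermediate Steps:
$K = -5$ ($K = \left(-5\right) 1 = -5$)
$W{\left(F \right)} = 30$ ($W{\left(F \right)} = - 3 \cdot 2 \left(-5\right) = \left(-3\right) \left(-10\right) = 30$)
$M = 2340$ ($M = 78 \cdot 30 = 2340$)
$\frac{1}{M} = \frac{1}{2340}$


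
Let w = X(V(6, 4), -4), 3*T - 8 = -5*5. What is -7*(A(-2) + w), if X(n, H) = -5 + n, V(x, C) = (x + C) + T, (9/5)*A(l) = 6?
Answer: -56/3 ≈ -18.667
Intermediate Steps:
A(l) = 10/3 (A(l) = (5/9)*6 = 10/3)
T = -17/3 (T = 8/3 + (-5*5)/3 = 8/3 + (⅓)*(-25) = 8/3 - 25/3 = -17/3 ≈ -5.6667)
V(x, C) = -17/3 + C + x (V(x, C) = (x + C) - 17/3 = (C + x) - 17/3 = -17/3 + C + x)
w = -⅔ (w = -5 + (-17/3 + 4 + 6) = -5 + 13/3 = -⅔ ≈ -0.66667)
-7*(A(-2) + w) = -7*(10/3 - ⅔) = -7*8/3 = -56/3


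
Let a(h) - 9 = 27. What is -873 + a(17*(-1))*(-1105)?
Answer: -40653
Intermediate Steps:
a(h) = 36 (a(h) = 9 + 27 = 36)
-873 + a(17*(-1))*(-1105) = -873 + 36*(-1105) = -873 - 39780 = -40653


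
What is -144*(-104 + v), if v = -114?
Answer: 31392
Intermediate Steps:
-144*(-104 + v) = -144*(-104 - 114) = -144*(-218) = 31392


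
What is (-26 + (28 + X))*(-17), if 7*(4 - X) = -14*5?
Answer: -272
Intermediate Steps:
X = 14 (X = 4 - (-2)*5 = 4 - ⅐*(-70) = 4 + 10 = 14)
(-26 + (28 + X))*(-17) = (-26 + (28 + 14))*(-17) = (-26 + 42)*(-17) = 16*(-17) = -272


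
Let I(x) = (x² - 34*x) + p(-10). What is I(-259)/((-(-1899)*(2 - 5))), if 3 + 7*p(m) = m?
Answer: -531196/39879 ≈ -13.320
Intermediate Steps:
p(m) = -3/7 + m/7
I(x) = -13/7 + x² - 34*x (I(x) = (x² - 34*x) + (-3/7 + (⅐)*(-10)) = (x² - 34*x) + (-3/7 - 10/7) = (x² - 34*x) - 13/7 = -13/7 + x² - 34*x)
I(-259)/((-(-1899)*(2 - 5))) = (-13/7 + (-259)² - 34*(-259))/((-(-1899)*(2 - 5))) = (-13/7 + 67081 + 8806)/((-(-1899)*(-3))) = 531196/(7*((-633*9))) = (531196/7)/(-5697) = (531196/7)*(-1/5697) = -531196/39879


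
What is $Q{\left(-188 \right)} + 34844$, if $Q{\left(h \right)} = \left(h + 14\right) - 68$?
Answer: $34602$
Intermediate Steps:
$Q{\left(h \right)} = -54 + h$ ($Q{\left(h \right)} = \left(14 + h\right) - 68 = -54 + h$)
$Q{\left(-188 \right)} + 34844 = \left(-54 - 188\right) + 34844 = -242 + 34844 = 34602$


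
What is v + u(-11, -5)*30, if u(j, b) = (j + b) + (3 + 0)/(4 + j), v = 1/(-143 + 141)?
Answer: -6907/14 ≈ -493.36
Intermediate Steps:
v = -1/2 (v = 1/(-2) = -1/2 ≈ -0.50000)
u(j, b) = b + j + 3/(4 + j) (u(j, b) = (b + j) + 3/(4 + j) = b + j + 3/(4 + j))
v + u(-11, -5)*30 = -1/2 + ((3 + (-11)**2 + 4*(-5) + 4*(-11) - 5*(-11))/(4 - 11))*30 = -1/2 + ((3 + 121 - 20 - 44 + 55)/(-7))*30 = -1/2 - 1/7*115*30 = -1/2 - 115/7*30 = -1/2 - 3450/7 = -6907/14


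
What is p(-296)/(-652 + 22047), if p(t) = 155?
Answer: 31/4279 ≈ 0.0072447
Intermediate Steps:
p(-296)/(-652 + 22047) = 155/(-652 + 22047) = 155/21395 = 155*(1/21395) = 31/4279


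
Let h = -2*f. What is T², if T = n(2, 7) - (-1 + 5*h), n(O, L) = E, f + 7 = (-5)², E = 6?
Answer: 34969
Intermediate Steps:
f = 18 (f = -7 + (-5)² = -7 + 25 = 18)
n(O, L) = 6
h = -36 (h = -2*18 = -36)
T = 187 (T = 6 - (-1 + 5*(-36)) = 6 - (-1 - 180) = 6 - 1*(-181) = 6 + 181 = 187)
T² = 187² = 34969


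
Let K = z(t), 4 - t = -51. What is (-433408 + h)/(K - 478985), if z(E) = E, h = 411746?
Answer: 10831/239465 ≈ 0.045230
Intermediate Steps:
t = 55 (t = 4 - 1*(-51) = 4 + 51 = 55)
K = 55
(-433408 + h)/(K - 478985) = (-433408 + 411746)/(55 - 478985) = -21662/(-478930) = -21662*(-1/478930) = 10831/239465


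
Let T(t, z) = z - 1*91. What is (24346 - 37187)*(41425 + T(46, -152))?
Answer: -528818062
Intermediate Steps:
T(t, z) = -91 + z (T(t, z) = z - 91 = -91 + z)
(24346 - 37187)*(41425 + T(46, -152)) = (24346 - 37187)*(41425 + (-91 - 152)) = -12841*(41425 - 243) = -12841*41182 = -528818062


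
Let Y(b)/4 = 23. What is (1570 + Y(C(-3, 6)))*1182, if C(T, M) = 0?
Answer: 1964484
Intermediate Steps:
Y(b) = 92 (Y(b) = 4*23 = 92)
(1570 + Y(C(-3, 6)))*1182 = (1570 + 92)*1182 = 1662*1182 = 1964484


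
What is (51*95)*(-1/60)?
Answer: -323/4 ≈ -80.750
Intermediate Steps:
(51*95)*(-1/60) = 4845*(-1*1/60) = 4845*(-1/60) = -323/4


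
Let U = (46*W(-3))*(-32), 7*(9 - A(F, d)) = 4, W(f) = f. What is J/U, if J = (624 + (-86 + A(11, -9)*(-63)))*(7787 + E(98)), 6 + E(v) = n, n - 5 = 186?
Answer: 13951/1104 ≈ 12.637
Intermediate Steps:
n = 191 (n = 5 + 186 = 191)
E(v) = 185 (E(v) = -6 + 191 = 185)
A(F, d) = 59/7 (A(F, d) = 9 - ⅐*4 = 9 - 4/7 = 59/7)
U = 4416 (U = (46*(-3))*(-32) = -138*(-32) = 4416)
J = 55804 (J = (624 + (-86 + (59/7)*(-63)))*(7787 + 185) = (624 + (-86 - 531))*7972 = (624 - 617)*7972 = 7*7972 = 55804)
J/U = 55804/4416 = 55804*(1/4416) = 13951/1104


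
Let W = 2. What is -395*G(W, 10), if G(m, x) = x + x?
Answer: -7900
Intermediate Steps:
G(m, x) = 2*x
-395*G(W, 10) = -790*10 = -395*20 = -7900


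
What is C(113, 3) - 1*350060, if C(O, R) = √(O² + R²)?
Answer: -350060 + √12778 ≈ -3.4995e+5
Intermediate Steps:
C(113, 3) - 1*350060 = √(113² + 3²) - 1*350060 = √(12769 + 9) - 350060 = √12778 - 350060 = -350060 + √12778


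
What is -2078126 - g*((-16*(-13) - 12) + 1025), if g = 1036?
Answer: -3343082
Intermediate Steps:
-2078126 - g*((-16*(-13) - 12) + 1025) = -2078126 - 1036*((-16*(-13) - 12) + 1025) = -2078126 - 1036*((208 - 12) + 1025) = -2078126 - 1036*(196 + 1025) = -2078126 - 1036*1221 = -2078126 - 1*1264956 = -2078126 - 1264956 = -3343082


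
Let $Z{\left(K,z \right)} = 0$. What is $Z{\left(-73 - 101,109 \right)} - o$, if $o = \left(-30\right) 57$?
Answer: $1710$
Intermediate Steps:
$o = -1710$
$Z{\left(-73 - 101,109 \right)} - o = 0 - -1710 = 0 + 1710 = 1710$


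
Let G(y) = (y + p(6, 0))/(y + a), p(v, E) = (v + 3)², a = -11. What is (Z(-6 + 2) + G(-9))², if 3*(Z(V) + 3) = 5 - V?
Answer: 324/25 ≈ 12.960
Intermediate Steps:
Z(V) = -4/3 - V/3 (Z(V) = -3 + (5 - V)/3 = -3 + (5/3 - V/3) = -4/3 - V/3)
p(v, E) = (3 + v)²
G(y) = (81 + y)/(-11 + y) (G(y) = (y + (3 + 6)²)/(y - 11) = (y + 9²)/(-11 + y) = (y + 81)/(-11 + y) = (81 + y)/(-11 + y))
(Z(-6 + 2) + G(-9))² = ((-4/3 - (-6 + 2)/3) + (81 - 9)/(-11 - 9))² = ((-4/3 - ⅓*(-4)) + 72/(-20))² = ((-4/3 + 4/3) - 1/20*72)² = (0 - 18/5)² = (-18/5)² = 324/25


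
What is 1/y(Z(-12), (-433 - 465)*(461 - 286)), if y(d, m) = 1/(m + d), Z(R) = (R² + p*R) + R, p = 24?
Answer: -157306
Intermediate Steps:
Z(R) = R² + 25*R (Z(R) = (R² + 24*R) + R = R² + 25*R)
y(d, m) = 1/(d + m)
1/y(Z(-12), (-433 - 465)*(461 - 286)) = 1/(1/(-12*(25 - 12) + (-433 - 465)*(461 - 286))) = 1/(1/(-12*13 - 898*175)) = 1/(1/(-156 - 157150)) = 1/(1/(-157306)) = 1/(-1/157306) = -157306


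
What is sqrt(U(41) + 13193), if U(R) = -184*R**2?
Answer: I*sqrt(296111) ≈ 544.16*I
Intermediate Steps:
sqrt(U(41) + 13193) = sqrt(-184*41**2 + 13193) = sqrt(-184*1681 + 13193) = sqrt(-309304 + 13193) = sqrt(-296111) = I*sqrt(296111)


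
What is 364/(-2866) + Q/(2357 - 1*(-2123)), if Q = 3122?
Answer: 261319/458560 ≈ 0.56987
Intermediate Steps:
364/(-2866) + Q/(2357 - 1*(-2123)) = 364/(-2866) + 3122/(2357 - 1*(-2123)) = 364*(-1/2866) + 3122/(2357 + 2123) = -182/1433 + 3122/4480 = -182/1433 + 3122*(1/4480) = -182/1433 + 223/320 = 261319/458560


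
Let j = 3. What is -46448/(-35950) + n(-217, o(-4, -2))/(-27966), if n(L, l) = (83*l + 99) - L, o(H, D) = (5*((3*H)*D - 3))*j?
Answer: 173845909/502688850 ≈ 0.34583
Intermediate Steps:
o(H, D) = -45 + 45*D*H (o(H, D) = (5*((3*H)*D - 3))*3 = (5*(3*D*H - 3))*3 = (5*(-3 + 3*D*H))*3 = (-15 + 15*D*H)*3 = -45 + 45*D*H)
n(L, l) = 99 - L + 83*l (n(L, l) = (99 + 83*l) - L = 99 - L + 83*l)
-46448/(-35950) + n(-217, o(-4, -2))/(-27966) = -46448/(-35950) + (99 - 1*(-217) + 83*(-45 + 45*(-2)*(-4)))/(-27966) = -46448*(-1/35950) + (99 + 217 + 83*(-45 + 360))*(-1/27966) = 23224/17975 + (99 + 217 + 83*315)*(-1/27966) = 23224/17975 + (99 + 217 + 26145)*(-1/27966) = 23224/17975 + 26461*(-1/27966) = 23224/17975 - 26461/27966 = 173845909/502688850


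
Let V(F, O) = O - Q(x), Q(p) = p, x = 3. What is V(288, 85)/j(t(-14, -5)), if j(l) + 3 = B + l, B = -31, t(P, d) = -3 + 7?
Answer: -41/15 ≈ -2.7333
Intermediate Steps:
t(P, d) = 4
V(F, O) = -3 + O (V(F, O) = O - 1*3 = O - 3 = -3 + O)
j(l) = -34 + l (j(l) = -3 + (-31 + l) = -34 + l)
V(288, 85)/j(t(-14, -5)) = (-3 + 85)/(-34 + 4) = 82/(-30) = 82*(-1/30) = -41/15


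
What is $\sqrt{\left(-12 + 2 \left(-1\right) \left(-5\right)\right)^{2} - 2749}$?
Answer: $3 i \sqrt{305} \approx 52.393 i$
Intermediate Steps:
$\sqrt{\left(-12 + 2 \left(-1\right) \left(-5\right)\right)^{2} - 2749} = \sqrt{\left(-12 - -10\right)^{2} - 2749} = \sqrt{\left(-12 + 10\right)^{2} - 2749} = \sqrt{\left(-2\right)^{2} - 2749} = \sqrt{4 - 2749} = \sqrt{-2745} = 3 i \sqrt{305}$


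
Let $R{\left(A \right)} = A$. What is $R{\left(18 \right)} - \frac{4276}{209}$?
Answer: $- \frac{514}{209} \approx -2.4593$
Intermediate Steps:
$R{\left(18 \right)} - \frac{4276}{209} = 18 - \frac{4276}{209} = - \frac{514}{209}$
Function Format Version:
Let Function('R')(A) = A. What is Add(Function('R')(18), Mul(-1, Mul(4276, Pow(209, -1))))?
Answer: Rational(-514, 209) ≈ -2.4593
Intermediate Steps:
Add(Function('R')(18), Mul(-1, Mul(4276, Pow(209, -1)))) = Add(18, Mul(-1, Mul(4276, Pow(209, -1)))) = Add(18, Mul(-1, Mul(4276, Rational(1, 209)))) = Add(18, Mul(-1, Rational(4276, 209))) = Add(18, Rational(-4276, 209)) = Rational(-514, 209)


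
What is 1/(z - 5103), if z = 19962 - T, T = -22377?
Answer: 1/37236 ≈ 2.6856e-5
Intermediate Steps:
z = 42339 (z = 19962 - 1*(-22377) = 19962 + 22377 = 42339)
1/(z - 5103) = 1/(42339 - 5103) = 1/37236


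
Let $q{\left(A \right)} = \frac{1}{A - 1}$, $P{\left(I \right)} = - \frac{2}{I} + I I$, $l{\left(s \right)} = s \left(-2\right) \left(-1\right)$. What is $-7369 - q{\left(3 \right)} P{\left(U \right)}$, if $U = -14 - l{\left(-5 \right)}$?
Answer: $- \frac{29509}{4} \approx -7377.3$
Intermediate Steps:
$l{\left(s \right)} = 2 s$ ($l{\left(s \right)} = - 2 s \left(-1\right) = 2 s$)
$U = -4$ ($U = -14 - 2 \left(-5\right) = -14 - -10 = -14 + 10 = -4$)
$P{\left(I \right)} = I^{2} - \frac{2}{I}$ ($P{\left(I \right)} = - \frac{2}{I} + I^{2} = I^{2} - \frac{2}{I}$)
$q{\left(A \right)} = \frac{1}{-1 + A}$
$-7369 - q{\left(3 \right)} P{\left(U \right)} = -7369 - \frac{\frac{1}{-4} \left(-2 + \left(-4\right)^{3}\right)}{-1 + 3} = -7369 - \frac{\left(- \frac{1}{4}\right) \left(-2 - 64\right)}{2} = -7369 - \frac{\left(- \frac{1}{4}\right) \left(-66\right)}{2} = -7369 - \frac{1}{2} \cdot \frac{33}{2} = -7369 - \frac{33}{4} = - \frac{29509}{4}$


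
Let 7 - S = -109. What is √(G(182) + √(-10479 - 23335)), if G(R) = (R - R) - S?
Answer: √(-116 + I*√33814) ≈ 7.121 + 12.912*I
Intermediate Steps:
S = 116 (S = 7 - 1*(-109) = 7 + 109 = 116)
G(R) = -116 (G(R) = (R - R) - 1*116 = 0 - 116 = -116)
√(G(182) + √(-10479 - 23335)) = √(-116 + √(-10479 - 23335)) = √(-116 + √(-33814)) = √(-116 + I*√33814)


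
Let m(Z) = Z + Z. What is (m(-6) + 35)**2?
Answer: 529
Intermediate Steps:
m(Z) = 2*Z
(m(-6) + 35)**2 = (2*(-6) + 35)**2 = (-12 + 35)**2 = 23**2 = 529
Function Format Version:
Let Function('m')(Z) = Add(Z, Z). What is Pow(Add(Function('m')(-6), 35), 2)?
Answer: 529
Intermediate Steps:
Function('m')(Z) = Mul(2, Z)
Pow(Add(Function('m')(-6), 35), 2) = Pow(Add(Mul(2, -6), 35), 2) = Pow(Add(-12, 35), 2) = Pow(23, 2) = 529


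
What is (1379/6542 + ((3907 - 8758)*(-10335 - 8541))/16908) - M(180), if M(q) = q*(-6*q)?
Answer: 1841838081877/9217678 ≈ 1.9982e+5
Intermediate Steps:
M(q) = -6*q²
(1379/6542 + ((3907 - 8758)*(-10335 - 8541))/16908) - M(180) = (1379/6542 + ((3907 - 8758)*(-10335 - 8541))/16908) - (-6)*180² = (1379*(1/6542) - 4851*(-18876)*(1/16908)) - (-6)*32400 = (1379/6542 + 91567476*(1/16908)) - 1*(-194400) = (1379/6542 + 7630623/1409) + 194400 = 49921478677/9217678 + 194400 = 1841838081877/9217678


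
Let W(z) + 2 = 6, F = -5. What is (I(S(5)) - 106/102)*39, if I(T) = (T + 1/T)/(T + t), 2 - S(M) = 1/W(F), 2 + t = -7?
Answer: -182962/3451 ≈ -53.017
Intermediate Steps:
t = -9 (t = -2 - 7 = -9)
W(z) = 4 (W(z) = -2 + 6 = 4)
S(M) = 7/4 (S(M) = 2 - 1/4 = 2 - 1*¼ = 2 - ¼ = 7/4)
I(T) = (T + 1/T)/(-9 + T) (I(T) = (T + 1/T)/(T - 9) = (T + 1/T)/(-9 + T))
(I(S(5)) - 106/102)*39 = ((1 + (7/4)²)/((7/4)*(-9 + 7/4)) - 106/102)*39 = (4*(1 + 49/16)/(7*(-29/4)) - 106*1/102)*39 = ((4/7)*(-4/29)*(65/16) - 53/51)*39 = (-65/203 - 53/51)*39 = -14074/10353*39 = -182962/3451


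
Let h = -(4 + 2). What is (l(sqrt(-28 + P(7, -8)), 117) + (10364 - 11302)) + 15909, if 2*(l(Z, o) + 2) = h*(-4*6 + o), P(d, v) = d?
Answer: 14690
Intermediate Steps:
h = -6 (h = -1*6 = -6)
l(Z, o) = 70 - 3*o (l(Z, o) = -2 + (-6*(-4*6 + o))/2 = -2 + (-6*(-24 + o))/2 = -2 + (144 - 6*o)/2 = -2 + (72 - 3*o) = 70 - 3*o)
(l(sqrt(-28 + P(7, -8)), 117) + (10364 - 11302)) + 15909 = ((70 - 3*117) + (10364 - 11302)) + 15909 = ((70 - 351) - 938) + 15909 = (-281 - 938) + 15909 = -1219 + 15909 = 14690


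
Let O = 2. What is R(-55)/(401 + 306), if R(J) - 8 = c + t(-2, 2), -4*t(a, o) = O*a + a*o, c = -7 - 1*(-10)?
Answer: 13/707 ≈ 0.018388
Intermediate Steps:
c = 3 (c = -7 + 10 = 3)
t(a, o) = -a/2 - a*o/4 (t(a, o) = -(2*a + a*o)/4 = -a/2 - a*o/4)
R(J) = 13 (R(J) = 8 + (3 - ¼*(-2)*(2 + 2)) = 8 + (3 - ¼*(-2)*4) = 8 + (3 + 2) = 8 + 5 = 13)
R(-55)/(401 + 306) = 13/(401 + 306) = 13/707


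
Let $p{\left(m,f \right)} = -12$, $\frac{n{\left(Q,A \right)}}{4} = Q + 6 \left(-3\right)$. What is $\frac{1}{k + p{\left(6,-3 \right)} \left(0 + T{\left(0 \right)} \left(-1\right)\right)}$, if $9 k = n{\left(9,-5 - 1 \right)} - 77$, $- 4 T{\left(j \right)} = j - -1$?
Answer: $- \frac{9}{140} \approx -0.064286$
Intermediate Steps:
$T{\left(j \right)} = - \frac{1}{4} - \frac{j}{4}$ ($T{\left(j \right)} = - \frac{j - -1}{4} = - \frac{j + 1}{4} = - \frac{1 + j}{4} = - \frac{1}{4} - \frac{j}{4}$)
$n{\left(Q,A \right)} = -72 + 4 Q$ ($n{\left(Q,A \right)} = 4 \left(Q + 6 \left(-3\right)\right) = 4 \left(Q - 18\right) = 4 \left(-18 + Q\right) = -72 + 4 Q$)
$k = - \frac{113}{9}$ ($k = \frac{\left(-72 + 4 \cdot 9\right) - 77}{9} = \frac{\left(-72 + 36\right) - 77}{9} = \frac{-36 - 77}{9} = \frac{1}{9} \left(-113\right) = - \frac{113}{9} \approx -12.556$)
$\frac{1}{k + p{\left(6,-3 \right)} \left(0 + T{\left(0 \right)} \left(-1\right)\right)} = \frac{1}{- \frac{113}{9} - 12 \left(0 + \left(- \frac{1}{4} - 0\right) \left(-1\right)\right)} = \frac{1}{- \frac{113}{9} - 12 \left(0 + \left(- \frac{1}{4} + 0\right) \left(-1\right)\right)} = \frac{1}{- \frac{113}{9} - 12 \left(0 - - \frac{1}{4}\right)} = \frac{1}{- \frac{113}{9} - 12 \left(0 + \frac{1}{4}\right)} = \frac{1}{- \frac{113}{9} - 3} = \frac{1}{- \frac{140}{9}} = - \frac{9}{140}$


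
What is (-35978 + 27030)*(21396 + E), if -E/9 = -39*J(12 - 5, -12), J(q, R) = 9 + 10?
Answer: -251125620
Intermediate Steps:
J(q, R) = 19
E = 6669 (E = -(-351)*19 = -9*(-741) = 6669)
(-35978 + 27030)*(21396 + E) = (-35978 + 27030)*(21396 + 6669) = -8948*28065 = -251125620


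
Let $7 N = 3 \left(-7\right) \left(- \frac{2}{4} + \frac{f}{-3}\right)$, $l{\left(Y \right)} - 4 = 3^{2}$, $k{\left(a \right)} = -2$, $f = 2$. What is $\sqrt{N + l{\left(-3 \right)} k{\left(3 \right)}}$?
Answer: $\frac{3 i \sqrt{10}}{2} \approx 4.7434 i$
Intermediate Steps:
$l{\left(Y \right)} = 13$ ($l{\left(Y \right)} = 4 + 3^{2} = 4 + 9 = 13$)
$N = \frac{7}{2}$ ($N = \frac{3 \left(-7\right) \left(- \frac{2}{4} + \frac{2}{-3}\right)}{7} = \frac{\left(-21\right) \left(\left(-2\right) \frac{1}{4} + 2 \left(- \frac{1}{3}\right)\right)}{7} = \frac{\left(-21\right) \left(- \frac{1}{2} - \frac{2}{3}\right)}{7} = \frac{\left(-21\right) \left(- \frac{7}{6}\right)}{7} = \frac{1}{7} \cdot \frac{49}{2} = \frac{7}{2} \approx 3.5$)
$\sqrt{N + l{\left(-3 \right)} k{\left(3 \right)}} = \sqrt{\frac{7}{2} + 13 \left(-2\right)} = \sqrt{\frac{7}{2} - 26} = \sqrt{- \frac{45}{2}} = \frac{3 i \sqrt{10}}{2}$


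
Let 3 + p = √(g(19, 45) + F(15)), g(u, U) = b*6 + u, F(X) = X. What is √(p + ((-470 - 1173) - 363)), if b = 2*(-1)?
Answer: √(-2009 + √22) ≈ 44.77*I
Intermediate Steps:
b = -2
g(u, U) = -12 + u (g(u, U) = -2*6 + u = -12 + u)
p = -3 + √22 (p = -3 + √((-12 + 19) + 15) = -3 + √(7 + 15) = -3 + √22 ≈ 1.6904)
√(p + ((-470 - 1173) - 363)) = √((-3 + √22) + ((-470 - 1173) - 363)) = √((-3 + √22) + (-1643 - 363)) = √((-3 + √22) - 2006) = √(-2009 + √22)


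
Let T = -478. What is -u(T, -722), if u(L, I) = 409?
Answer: -409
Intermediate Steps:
-u(T, -722) = -1*409 = -409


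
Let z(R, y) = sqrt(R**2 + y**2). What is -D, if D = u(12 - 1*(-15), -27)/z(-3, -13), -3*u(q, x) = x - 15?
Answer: -7*sqrt(178)/89 ≈ -1.0493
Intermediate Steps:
u(q, x) = 5 - x/3 (u(q, x) = -(x - 15)/3 = -(-15 + x)/3 = 5 - x/3)
D = 7*sqrt(178)/89 (D = (5 - 1/3*(-27))/(sqrt((-3)**2 + (-13)**2)) = (5 + 9)/(sqrt(9 + 169)) = 14/(sqrt(178)) = 14*(sqrt(178)/178) = 7*sqrt(178)/89 ≈ 1.0493)
-D = -7*sqrt(178)/89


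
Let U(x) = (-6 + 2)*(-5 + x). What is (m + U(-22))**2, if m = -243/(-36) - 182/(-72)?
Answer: 4456321/324 ≈ 13754.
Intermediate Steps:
U(x) = 20 - 4*x (U(x) = -4*(-5 + x) = 20 - 4*x)
m = 167/18 (m = -243*(-1/36) - 182*(-1/72) = 27/4 + 91/36 = 167/18 ≈ 9.2778)
(m + U(-22))**2 = (167/18 + (20 - 4*(-22)))**2 = (167/18 + (20 + 88))**2 = (167/18 + 108)**2 = (2111/18)**2 = 4456321/324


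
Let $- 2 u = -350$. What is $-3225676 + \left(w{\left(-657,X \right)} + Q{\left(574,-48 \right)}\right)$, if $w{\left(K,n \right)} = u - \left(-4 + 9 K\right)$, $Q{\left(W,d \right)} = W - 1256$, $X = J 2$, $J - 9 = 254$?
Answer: $-3220266$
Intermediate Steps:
$J = 263$ ($J = 9 + 254 = 263$)
$u = 175$ ($u = \left(- \frac{1}{2}\right) \left(-350\right) = 175$)
$X = 526$ ($X = 263 \cdot 2 = 526$)
$Q{\left(W,d \right)} = -1256 + W$
$w{\left(K,n \right)} = 179 - 9 K$ ($w{\left(K,n \right)} = 175 - \left(-4 + 9 K\right) = 179 - 9 K$)
$-3225676 + \left(w{\left(-657,X \right)} + Q{\left(574,-48 \right)}\right) = -3225676 + \left(\left(179 - -5913\right) + \left(-1256 + 574\right)\right) = -3225676 + \left(\left(179 + 5913\right) - 682\right) = -3225676 + \left(6092 - 682\right) = -3225676 + 5410 = -3220266$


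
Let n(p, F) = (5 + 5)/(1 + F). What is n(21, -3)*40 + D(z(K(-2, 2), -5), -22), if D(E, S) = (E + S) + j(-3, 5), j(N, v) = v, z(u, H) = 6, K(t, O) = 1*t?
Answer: -211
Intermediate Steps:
K(t, O) = t
D(E, S) = 5 + E + S (D(E, S) = (E + S) + 5 = 5 + E + S)
n(p, F) = 10/(1 + F)
n(21, -3)*40 + D(z(K(-2, 2), -5), -22) = (10/(1 - 3))*40 + (5 + 6 - 22) = (10/(-2))*40 - 11 = (10*(-1/2))*40 - 11 = -5*40 - 11 = -200 - 11 = -211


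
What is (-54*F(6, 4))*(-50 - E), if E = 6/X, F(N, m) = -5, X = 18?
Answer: -13590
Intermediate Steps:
E = ⅓ (E = 6/18 = 6*(1/18) = ⅓ ≈ 0.33333)
(-54*F(6, 4))*(-50 - E) = (-54*(-5))*(-50 - 1*⅓) = 270*(-50 - ⅓) = 270*(-151/3) = -13590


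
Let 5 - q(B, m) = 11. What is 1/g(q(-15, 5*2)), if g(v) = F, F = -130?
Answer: -1/130 ≈ -0.0076923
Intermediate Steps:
q(B, m) = -6 (q(B, m) = 5 - 1*11 = 5 - 11 = -6)
g(v) = -130
1/g(q(-15, 5*2)) = 1/(-130) = -1/130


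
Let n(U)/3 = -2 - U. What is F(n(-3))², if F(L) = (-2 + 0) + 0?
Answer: 4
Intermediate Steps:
n(U) = -6 - 3*U (n(U) = 3*(-2 - U) = -6 - 3*U)
F(L) = -2 (F(L) = -2 + 0 = -2)
F(n(-3))² = (-2)² = 4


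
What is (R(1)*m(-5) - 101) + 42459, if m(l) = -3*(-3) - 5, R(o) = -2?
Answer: 42350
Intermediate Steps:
m(l) = 4 (m(l) = 9 - 5 = 4)
(R(1)*m(-5) - 101) + 42459 = (-2*4 - 101) + 42459 = (-8 - 101) + 42459 = -109 + 42459 = 42350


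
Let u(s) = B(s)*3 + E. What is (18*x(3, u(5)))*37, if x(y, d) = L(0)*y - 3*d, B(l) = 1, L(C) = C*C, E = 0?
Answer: -5994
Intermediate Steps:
L(C) = C²
u(s) = 3 (u(s) = 1*3 + 0 = 3 + 0 = 3)
x(y, d) = -3*d (x(y, d) = 0²*y - 3*d = 0*y - 3*d = 0 - 3*d = -3*d)
(18*x(3, u(5)))*37 = (18*(-3*3))*37 = (18*(-9))*37 = -162*37 = -5994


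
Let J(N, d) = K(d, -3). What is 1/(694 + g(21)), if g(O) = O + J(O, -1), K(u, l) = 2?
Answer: 1/717 ≈ 0.0013947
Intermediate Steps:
J(N, d) = 2
g(O) = 2 + O (g(O) = O + 2 = 2 + O)
1/(694 + g(21)) = 1/(694 + (2 + 21)) = 1/(694 + 23) = 1/717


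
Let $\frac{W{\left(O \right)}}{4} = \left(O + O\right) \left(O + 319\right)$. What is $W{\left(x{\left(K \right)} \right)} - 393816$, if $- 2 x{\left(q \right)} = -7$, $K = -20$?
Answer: $-384786$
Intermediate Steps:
$x{\left(q \right)} = \frac{7}{2}$ ($x{\left(q \right)} = \left(- \frac{1}{2}\right) \left(-7\right) = \frac{7}{2}$)
$W{\left(O \right)} = 8 O \left(319 + O\right)$ ($W{\left(O \right)} = 4 \left(O + O\right) \left(O + 319\right) = 4 \cdot 2 O \left(319 + O\right) = 8 O \left(319 + O\right)$)
$W{\left(x{\left(K \right)} \right)} - 393816 = 8 \cdot \frac{7}{2} \left(319 + \frac{7}{2}\right) - 393816 = 8 \cdot \frac{7}{2} \cdot \frac{645}{2} - 393816 = 9030 - 393816 = -384786$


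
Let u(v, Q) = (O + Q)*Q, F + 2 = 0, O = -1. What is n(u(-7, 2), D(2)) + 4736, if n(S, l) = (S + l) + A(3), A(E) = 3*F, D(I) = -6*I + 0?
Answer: 4720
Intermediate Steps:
F = -2 (F = -2 + 0 = -2)
D(I) = -6*I
A(E) = -6 (A(E) = 3*(-2) = -6)
u(v, Q) = Q*(-1 + Q) (u(v, Q) = (-1 + Q)*Q = Q*(-1 + Q))
n(S, l) = -6 + S + l (n(S, l) = (S + l) - 6 = -6 + S + l)
n(u(-7, 2), D(2)) + 4736 = (-6 + 2*(-1 + 2) - 6*2) + 4736 = (-6 + 2*1 - 12) + 4736 = (-6 + 2 - 12) + 4736 = -16 + 4736 = 4720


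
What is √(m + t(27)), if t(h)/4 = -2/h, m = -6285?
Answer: I*√509109/9 ≈ 79.28*I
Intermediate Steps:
t(h) = -8/h (t(h) = 4*(-2/h) = -8/h)
√(m + t(27)) = √(-6285 - 8/27) = √(-169703/27) = I*√509109/9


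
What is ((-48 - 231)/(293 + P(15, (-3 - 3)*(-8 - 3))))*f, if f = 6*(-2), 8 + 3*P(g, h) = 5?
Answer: 837/73 ≈ 11.466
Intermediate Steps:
P(g, h) = -1 (P(g, h) = -8/3 + (⅓)*5 = -8/3 + 5/3 = -1)
f = -12
((-48 - 231)/(293 + P(15, (-3 - 3)*(-8 - 3))))*f = ((-48 - 231)/(293 - 1))*(-12) = -279/292*(-12) = 837/73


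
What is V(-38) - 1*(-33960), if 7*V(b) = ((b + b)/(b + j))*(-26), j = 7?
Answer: 7367344/217 ≈ 33951.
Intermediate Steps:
V(b) = -52*b/(7*(7 + b)) (V(b) = (((b + b)/(b + 7))*(-26))/7 = (((2*b)/(7 + b))*(-26))/7 = ((2*b/(7 + b))*(-26))/7 = (-52*b/(7 + b))/7 = -52*b/(7*(7 + b)))
V(-38) - 1*(-33960) = -52*(-38)/(49 + 7*(-38)) - 1*(-33960) = -52*(-38)/(49 - 266) + 33960 = -52*(-38)/(-217) + 33960 = -52*(-38)*(-1/217) + 33960 = -1976/217 + 33960 = 7367344/217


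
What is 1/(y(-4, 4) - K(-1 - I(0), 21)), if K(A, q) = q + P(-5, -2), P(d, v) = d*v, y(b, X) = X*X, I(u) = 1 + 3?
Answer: -1/15 ≈ -0.066667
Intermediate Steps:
I(u) = 4
y(b, X) = X²
K(A, q) = 10 + q (K(A, q) = q - 5*(-2) = q + 10 = 10 + q)
1/(y(-4, 4) - K(-1 - I(0), 21)) = 1/(4² - (10 + 21)) = 1/(16 - 1*31) = 1/(16 - 31) = 1/(-15) = -1/15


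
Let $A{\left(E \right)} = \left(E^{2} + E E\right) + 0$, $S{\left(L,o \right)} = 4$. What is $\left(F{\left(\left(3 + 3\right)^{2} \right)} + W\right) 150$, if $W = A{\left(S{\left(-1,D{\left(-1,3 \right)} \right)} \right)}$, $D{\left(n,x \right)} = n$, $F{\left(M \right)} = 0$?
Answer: $4800$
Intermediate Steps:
$A{\left(E \right)} = 2 E^{2}$ ($A{\left(E \right)} = \left(E^{2} + E^{2}\right) + 0 = 2 E^{2} + 0 = 2 E^{2}$)
$W = 32$ ($W = 2 \cdot 4^{2} = 2 \cdot 16 = 32$)
$\left(F{\left(\left(3 + 3\right)^{2} \right)} + W\right) 150 = \left(0 + 32\right) 150 = 32 \cdot 150 = 4800$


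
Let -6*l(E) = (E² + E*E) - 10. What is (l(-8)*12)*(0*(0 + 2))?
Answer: 0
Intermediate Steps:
l(E) = 5/3 - E²/3 (l(E) = -((E² + E*E) - 10)/6 = -((E² + E²) - 10)/6 = -(2*E² - 10)/6 = -(-10 + 2*E²)/6 = 5/3 - E²/3)
(l(-8)*12)*(0*(0 + 2)) = ((5/3 - ⅓*(-8)²)*12)*(0*(0 + 2)) = ((5/3 - ⅓*64)*12)*(0*2) = ((5/3 - 64/3)*12)*0 = -59/3*12*0 = -236*0 = 0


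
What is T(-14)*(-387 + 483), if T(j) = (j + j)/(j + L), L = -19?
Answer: 896/11 ≈ 81.455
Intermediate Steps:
T(j) = 2*j/(-19 + j) (T(j) = (j + j)/(j - 19) = (2*j)/(-19 + j) = 2*j/(-19 + j))
T(-14)*(-387 + 483) = (2*(-14)/(-19 - 14))*(-387 + 483) = (2*(-14)/(-33))*96 = (2*(-14)*(-1/33))*96 = (28/33)*96 = 896/11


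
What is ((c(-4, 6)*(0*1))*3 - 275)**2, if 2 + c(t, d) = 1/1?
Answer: 75625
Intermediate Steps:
c(t, d) = -1 (c(t, d) = -2 + 1/1 = -2 + 1 = -1)
((c(-4, 6)*(0*1))*3 - 275)**2 = (-0*3 - 275)**2 = (-1*0*3 - 275)**2 = (0*3 - 275)**2 = (0 - 275)**2 = (-275)**2 = 75625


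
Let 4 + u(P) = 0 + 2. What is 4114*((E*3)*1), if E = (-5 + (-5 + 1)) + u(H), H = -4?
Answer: -135762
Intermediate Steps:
u(P) = -2 (u(P) = -4 + (0 + 2) = -4 + 2 = -2)
E = -11 (E = (-5 + (-5 + 1)) - 2 = (-5 - 4) - 2 = -9 - 2 = -11)
4114*((E*3)*1) = 4114*(-11*3*1) = 4114*(-33*1) = 4114*(-33) = -135762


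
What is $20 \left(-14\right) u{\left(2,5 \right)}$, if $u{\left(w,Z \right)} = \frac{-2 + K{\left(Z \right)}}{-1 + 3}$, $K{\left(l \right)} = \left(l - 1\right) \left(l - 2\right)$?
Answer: $-1400$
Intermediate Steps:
$K{\left(l \right)} = \left(-1 + l\right) \left(-2 + l\right)$
$u{\left(w,Z \right)} = \frac{Z^{2}}{2} - \frac{3 Z}{2}$ ($u{\left(w,Z \right)} = \frac{-2 + \left(2 + Z^{2} - 3 Z\right)}{-1 + 3} = \frac{Z^{2} - 3 Z}{2} = \left(Z^{2} - 3 Z\right) \frac{1}{2} = \frac{Z^{2}}{2} - \frac{3 Z}{2}$)
$20 \left(-14\right) u{\left(2,5 \right)} = 20 \left(-14\right) \frac{1}{2} \cdot 5 \left(-3 + 5\right) = - 280 \cdot \frac{1}{2} \cdot 5 \cdot 2 = \left(-280\right) 5 = -1400$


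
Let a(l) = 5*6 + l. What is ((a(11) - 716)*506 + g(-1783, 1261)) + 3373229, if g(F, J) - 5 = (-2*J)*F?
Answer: 7528410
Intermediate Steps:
a(l) = 30 + l
g(F, J) = 5 - 2*F*J (g(F, J) = 5 + (-2*J)*F = 5 - 2*F*J)
((a(11) - 716)*506 + g(-1783, 1261)) + 3373229 = (((30 + 11) - 716)*506 + (5 - 2*(-1783)*1261)) + 3373229 = ((41 - 716)*506 + (5 + 4496726)) + 3373229 = (-675*506 + 4496731) + 3373229 = (-341550 + 4496731) + 3373229 = 4155181 + 3373229 = 7528410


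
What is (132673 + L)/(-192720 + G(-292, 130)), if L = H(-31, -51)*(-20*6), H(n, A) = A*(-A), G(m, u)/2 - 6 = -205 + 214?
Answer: -444793/192690 ≈ -2.3083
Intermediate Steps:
G(m, u) = 30 (G(m, u) = 12 + 2*(-205 + 214) = 12 + 2*9 = 12 + 18 = 30)
H(n, A) = -A²
L = 312120 (L = (-1*(-51)²)*(-20*6) = -1*2601*(-120) = -2601*(-120) = 312120)
(132673 + L)/(-192720 + G(-292, 130)) = (132673 + 312120)/(-192720 + 30) = 444793/(-192690) = 444793*(-1/192690) = -444793/192690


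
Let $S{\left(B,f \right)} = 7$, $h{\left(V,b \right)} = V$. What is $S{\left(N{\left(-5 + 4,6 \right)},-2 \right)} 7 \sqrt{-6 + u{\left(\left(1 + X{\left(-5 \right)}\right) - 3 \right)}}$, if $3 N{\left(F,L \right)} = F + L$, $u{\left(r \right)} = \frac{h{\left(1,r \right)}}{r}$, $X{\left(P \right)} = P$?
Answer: $7 i \sqrt{301} \approx 121.45 i$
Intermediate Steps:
$u{\left(r \right)} = \frac{1}{r}$ ($u{\left(r \right)} = 1 \frac{1}{r} = \frac{1}{r}$)
$N{\left(F,L \right)} = \frac{F}{3} + \frac{L}{3}$ ($N{\left(F,L \right)} = \frac{F + L}{3} = \frac{F}{3} + \frac{L}{3}$)
$S{\left(N{\left(-5 + 4,6 \right)},-2 \right)} 7 \sqrt{-6 + u{\left(\left(1 + X{\left(-5 \right)}\right) - 3 \right)}} = 7 \cdot 7 \sqrt{-6 + \frac{1}{\left(1 - 5\right) - 3}} = 49 \sqrt{-6 + \frac{1}{-4 - 3}} = 49 \sqrt{-6 + \frac{1}{-7}} = 49 \sqrt{-6 - \frac{1}{7}} = 49 \sqrt{- \frac{43}{7}} = 49 \frac{i \sqrt{301}}{7} = 7 i \sqrt{301}$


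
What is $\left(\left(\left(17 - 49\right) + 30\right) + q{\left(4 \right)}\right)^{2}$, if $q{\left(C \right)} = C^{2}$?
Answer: $196$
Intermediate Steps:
$\left(\left(\left(17 - 49\right) + 30\right) + q{\left(4 \right)}\right)^{2} = \left(\left(\left(17 - 49\right) + 30\right) + 4^{2}\right)^{2} = \left(\left(-32 + 30\right) + 16\right)^{2} = \left(-2 + 16\right)^{2} = 14^{2} = 196$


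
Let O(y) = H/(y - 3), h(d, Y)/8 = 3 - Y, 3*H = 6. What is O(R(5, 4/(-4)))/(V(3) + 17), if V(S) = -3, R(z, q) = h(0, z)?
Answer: -1/133 ≈ -0.0075188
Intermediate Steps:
H = 2 (H = (⅓)*6 = 2)
h(d, Y) = 24 - 8*Y (h(d, Y) = 8*(3 - Y) = 24 - 8*Y)
R(z, q) = 24 - 8*z
O(y) = 2/(-3 + y) (O(y) = 2/(y - 3) = 2/(-3 + y))
O(R(5, 4/(-4)))/(V(3) + 17) = (2/(-3 + (24 - 8*5)))/(-3 + 17) = (2/(-3 + (24 - 40)))/14 = (2/(-3 - 16))/14 = (2/(-19))/14 = (2*(-1/19))/14 = (1/14)*(-2/19) = -1/133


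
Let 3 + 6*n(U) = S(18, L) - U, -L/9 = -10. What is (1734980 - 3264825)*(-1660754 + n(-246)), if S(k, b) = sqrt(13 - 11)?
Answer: 5081268488815/2 - 1529845*sqrt(2)/6 ≈ 2.5406e+12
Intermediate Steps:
L = 90 (L = -9*(-10) = 90)
S(k, b) = sqrt(2)
n(U) = -1/2 - U/6 + sqrt(2)/6 (n(U) = -1/2 + (sqrt(2) - U)/6 = -1/2 + (-U/6 + sqrt(2)/6) = -1/2 - U/6 + sqrt(2)/6)
(1734980 - 3264825)*(-1660754 + n(-246)) = (1734980 - 3264825)*(-1660754 + (-1/2 - 1/6*(-246) + sqrt(2)/6)) = -1529845*(-1660754 + (-1/2 + 41 + sqrt(2)/6)) = -1529845*(-1660754 + (81/2 + sqrt(2)/6)) = -1529845*(-3321427/2 + sqrt(2)/6) = 5081268488815/2 - 1529845*sqrt(2)/6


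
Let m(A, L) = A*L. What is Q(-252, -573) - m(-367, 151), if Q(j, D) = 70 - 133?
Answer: 55354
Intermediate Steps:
Q(j, D) = -63
Q(-252, -573) - m(-367, 151) = -63 - (-367)*151 = -63 - 1*(-55417) = -63 + 55417 = 55354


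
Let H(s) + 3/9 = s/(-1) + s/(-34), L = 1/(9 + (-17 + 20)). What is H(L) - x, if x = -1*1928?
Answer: 262151/136 ≈ 1927.6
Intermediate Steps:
x = -1928
L = 1/12 (L = 1/(9 + 3) = 1/12 ≈ 0.083333)
H(s) = -⅓ - 35*s/34 (H(s) = -⅓ + (s/(-1) + s/(-34)) = -⅓ + (s*(-1) + s*(-1/34)) = -⅓ + (-s - s/34) = -⅓ - 35*s/34)
H(L) - x = (-⅓ - 35/34*1/12) - 1*(-1928) = (-⅓ - 35/408) + 1928 = -57/136 + 1928 = 262151/136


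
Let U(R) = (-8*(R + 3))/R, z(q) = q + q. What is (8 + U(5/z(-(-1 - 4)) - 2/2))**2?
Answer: 2304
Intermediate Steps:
z(q) = 2*q
U(R) = (-24 - 8*R)/R (U(R) = (-8*(3 + R))/R = (-24 - 8*R)/R)
(8 + U(5/z(-(-1 - 4)) - 2/2))**2 = (8 + (-8 - 24/(5/((2*(-(-1 - 4)))) - 2/2)))**2 = (8 + (-8 - 24/(5/((2*(-1*(-5)))) - 2*1/2)))**2 = (8 + (-8 - 24/(5/((2*5)) - 1)))**2 = (8 + (-8 - 24/(5/10 - 1)))**2 = (8 + (-8 - 24/(5*(1/10) - 1)))**2 = (8 + (-8 - 24/(1/2 - 1)))**2 = (8 + (-8 - 24/(-1/2)))**2 = (8 + (-8 - 24*(-2)))**2 = (8 + (-8 + 48))**2 = (8 + 40)**2 = 48**2 = 2304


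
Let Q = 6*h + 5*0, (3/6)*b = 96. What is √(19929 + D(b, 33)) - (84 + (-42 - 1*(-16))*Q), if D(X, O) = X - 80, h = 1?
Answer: 72 + 7*√409 ≈ 213.57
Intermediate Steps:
b = 192 (b = 2*96 = 192)
D(X, O) = -80 + X
Q = 6 (Q = 6*1 + 5*0 = 6 + 0 = 6)
√(19929 + D(b, 33)) - (84 + (-42 - 1*(-16))*Q) = √(19929 + (-80 + 192)) - (84 + (-42 - 1*(-16))*6) = √(19929 + 112) - (84 + (-42 + 16)*6) = √20041 - (84 - 26*6) = 7*√409 - (84 - 156) = 7*√409 - 1*(-72) = 7*√409 + 72 = 72 + 7*√409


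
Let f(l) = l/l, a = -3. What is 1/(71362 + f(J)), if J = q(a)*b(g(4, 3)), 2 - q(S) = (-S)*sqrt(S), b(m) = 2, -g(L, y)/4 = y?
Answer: 1/71363 ≈ 1.4013e-5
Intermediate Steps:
g(L, y) = -4*y
q(S) = 2 + S**(3/2) (q(S) = 2 - (-S)*sqrt(S) = 2 - (-1)*S**(3/2) = 2 + S**(3/2))
J = 4 - 6*I*sqrt(3) (J = (2 + (-3)**(3/2))*2 = (2 - 3*I*sqrt(3))*2 = 4 - 6*I*sqrt(3) ≈ 4.0 - 10.392*I)
f(l) = 1
1/(71362 + f(J)) = 1/(71362 + 1) = 1/71363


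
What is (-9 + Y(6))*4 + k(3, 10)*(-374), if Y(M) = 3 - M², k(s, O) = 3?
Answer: -1290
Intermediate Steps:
(-9 + Y(6))*4 + k(3, 10)*(-374) = (-9 + (3 - 1*6²))*4 + 3*(-374) = (-9 + (3 - 1*36))*4 - 1122 = (-9 + (3 - 36))*4 - 1122 = (-9 - 33)*4 - 1122 = -42*4 - 1122 = -168 - 1122 = -1290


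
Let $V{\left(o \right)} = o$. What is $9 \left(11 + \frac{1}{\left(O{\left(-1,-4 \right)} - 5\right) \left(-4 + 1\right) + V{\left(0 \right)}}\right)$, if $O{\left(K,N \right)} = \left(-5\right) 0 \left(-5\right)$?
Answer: $\frac{498}{5} \approx 99.6$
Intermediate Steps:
$O{\left(K,N \right)} = 0$ ($O{\left(K,N \right)} = 0 \left(-5\right) = 0$)
$9 \left(11 + \frac{1}{\left(O{\left(-1,-4 \right)} - 5\right) \left(-4 + 1\right) + V{\left(0 \right)}}\right) = 9 \left(11 + \frac{1}{\left(0 - 5\right) \left(-4 + 1\right) + 0}\right) = 9 \left(11 + \frac{1}{\left(-5\right) \left(-3\right) + 0}\right) = 9 \left(11 + \frac{1}{15 + 0}\right) = 9 \left(11 + \frac{1}{15}\right) = 9 \cdot \frac{166}{15} = \frac{498}{5}$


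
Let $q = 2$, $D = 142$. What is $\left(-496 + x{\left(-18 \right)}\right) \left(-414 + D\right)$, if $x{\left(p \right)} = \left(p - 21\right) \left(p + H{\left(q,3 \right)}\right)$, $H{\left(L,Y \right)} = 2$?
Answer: $-34816$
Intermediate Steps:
$x{\left(p \right)} = \left(-21 + p\right) \left(2 + p\right)$ ($x{\left(p \right)} = \left(p - 21\right) \left(p + 2\right) = \left(-21 + p\right) \left(2 + p\right)$)
$\left(-496 + x{\left(-18 \right)}\right) \left(-414 + D\right) = \left(-496 - \left(-300 - 324\right)\right) \left(-414 + 142\right) = \left(-496 + \left(-42 + 324 + 342\right)\right) \left(-272\right) = \left(-496 + 624\right) \left(-272\right) = 128 \left(-272\right) = -34816$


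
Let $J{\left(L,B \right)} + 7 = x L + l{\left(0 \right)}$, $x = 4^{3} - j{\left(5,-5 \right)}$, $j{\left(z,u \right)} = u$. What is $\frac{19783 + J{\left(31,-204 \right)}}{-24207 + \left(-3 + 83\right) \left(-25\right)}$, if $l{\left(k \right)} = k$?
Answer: $- \frac{21915}{26207} \approx -0.83623$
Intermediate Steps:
$x = 69$ ($x = 4^{3} - -5 = 64 + 5 = 69$)
$J{\left(L,B \right)} = -7 + 69 L$ ($J{\left(L,B \right)} = -7 + \left(69 L + 0\right) = -7 + 69 L$)
$\frac{19783 + J{\left(31,-204 \right)}}{-24207 + \left(-3 + 83\right) \left(-25\right)} = \frac{19783 + \left(-7 + 69 \cdot 31\right)}{-24207 + \left(-3 + 83\right) \left(-25\right)} = \frac{19783 + \left(-7 + 2139\right)}{-24207 + 80 \left(-25\right)} = \frac{19783 + 2132}{-24207 - 2000} = \frac{21915}{-26207} = 21915 \left(- \frac{1}{26207}\right) = - \frac{21915}{26207}$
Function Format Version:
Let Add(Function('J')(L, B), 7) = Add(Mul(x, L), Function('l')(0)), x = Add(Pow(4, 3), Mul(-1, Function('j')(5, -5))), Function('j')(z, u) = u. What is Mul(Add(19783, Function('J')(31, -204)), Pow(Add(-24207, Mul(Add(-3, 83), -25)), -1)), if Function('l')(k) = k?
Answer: Rational(-21915, 26207) ≈ -0.83623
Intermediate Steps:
x = 69 (x = Add(Pow(4, 3), Mul(-1, -5)) = Add(64, 5) = 69)
Function('J')(L, B) = Add(-7, Mul(69, L)) (Function('J')(L, B) = Add(-7, Add(Mul(69, L), 0)) = Add(-7, Mul(69, L)))
Mul(Add(19783, Function('J')(31, -204)), Pow(Add(-24207, Mul(Add(-3, 83), -25)), -1)) = Mul(Add(19783, Add(-7, Mul(69, 31))), Pow(Add(-24207, Mul(Add(-3, 83), -25)), -1)) = Mul(Add(19783, Add(-7, 2139)), Pow(Add(-24207, Mul(80, -25)), -1)) = Mul(Add(19783, 2132), Pow(Add(-24207, -2000), -1)) = Mul(21915, Pow(-26207, -1)) = Mul(21915, Rational(-1, 26207)) = Rational(-21915, 26207)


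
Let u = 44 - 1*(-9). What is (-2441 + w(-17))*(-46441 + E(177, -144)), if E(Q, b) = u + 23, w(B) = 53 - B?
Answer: 109931415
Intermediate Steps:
u = 53 (u = 44 + 9 = 53)
E(Q, b) = 76 (E(Q, b) = 53 + 23 = 76)
(-2441 + w(-17))*(-46441 + E(177, -144)) = (-2441 + (53 - 1*(-17)))*(-46441 + 76) = (-2441 + (53 + 17))*(-46365) = (-2441 + 70)*(-46365) = -2371*(-46365) = 109931415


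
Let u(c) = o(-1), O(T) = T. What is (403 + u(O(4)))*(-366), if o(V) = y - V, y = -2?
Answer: -147132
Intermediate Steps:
o(V) = -2 - V
u(c) = -1 (u(c) = -2 - 1*(-1) = -2 + 1 = -1)
(403 + u(O(4)))*(-366) = (403 - 1)*(-366) = 402*(-366) = -147132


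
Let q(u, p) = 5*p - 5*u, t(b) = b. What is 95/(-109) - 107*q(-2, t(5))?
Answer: -408300/109 ≈ -3745.9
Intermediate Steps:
q(u, p) = -5*u + 5*p
95/(-109) - 107*q(-2, t(5)) = 95/(-109) - 107*(-5*(-2) + 5*5) = 95*(-1/109) - 107*(10 + 25) = -95/109 - 107*35 = -95/109 - 3745 = -408300/109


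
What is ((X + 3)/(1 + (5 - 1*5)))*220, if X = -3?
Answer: 0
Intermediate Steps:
((X + 3)/(1 + (5 - 1*5)))*220 = ((-3 + 3)/(1 + (5 - 1*5)))*220 = (0/(1 + (5 - 5)))*220 = (0/(1 + 0))*220 = (0/1)*220 = (0*1)*220 = 0*220 = 0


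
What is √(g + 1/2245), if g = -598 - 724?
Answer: 29*I*√7922605/2245 ≈ 36.359*I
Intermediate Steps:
g = -1322
√(g + 1/2245) = √(-1322 + 1/2245) = √(-2967889/2245) = 29*I*√7922605/2245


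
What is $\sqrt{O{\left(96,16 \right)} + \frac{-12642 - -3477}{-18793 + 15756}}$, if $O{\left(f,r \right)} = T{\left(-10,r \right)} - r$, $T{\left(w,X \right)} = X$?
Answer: $\frac{\sqrt{27834105}}{3037} \approx 1.7372$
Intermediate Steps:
$O{\left(f,r \right)} = 0$ ($O{\left(f,r \right)} = r - r = 0$)
$\sqrt{O{\left(96,16 \right)} + \frac{-12642 - -3477}{-18793 + 15756}} = \sqrt{0 + \frac{-12642 - -3477}{-18793 + 15756}} = \sqrt{0 + \frac{-12642 + 3477}{-3037}} = \sqrt{0 - - \frac{9165}{3037}} = \sqrt{0 + \frac{9165}{3037}} = \sqrt{\frac{9165}{3037}} = \frac{\sqrt{27834105}}{3037}$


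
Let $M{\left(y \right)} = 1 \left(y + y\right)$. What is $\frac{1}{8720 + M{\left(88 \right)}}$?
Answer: $\frac{1}{8896} \approx 0.00011241$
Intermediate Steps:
$M{\left(y \right)} = 2 y$ ($M{\left(y \right)} = 1 \cdot 2 y = 2 y$)
$\frac{1}{8720 + M{\left(88 \right)}} = \frac{1}{8720 + 2 \cdot 88} = \frac{1}{8720 + 176} = \frac{1}{8896}$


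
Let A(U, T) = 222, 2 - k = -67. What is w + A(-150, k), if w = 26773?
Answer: 26995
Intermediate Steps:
k = 69 (k = 2 - 1*(-67) = 2 + 67 = 69)
w + A(-150, k) = 26773 + 222 = 26995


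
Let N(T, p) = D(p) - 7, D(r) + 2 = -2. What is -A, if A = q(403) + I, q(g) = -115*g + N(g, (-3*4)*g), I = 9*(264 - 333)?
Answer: 46977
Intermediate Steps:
D(r) = -4 (D(r) = -2 - 2 = -4)
N(T, p) = -11 (N(T, p) = -4 - 7 = -11)
I = -621 (I = 9*(-69) = -621)
q(g) = -11 - 115*g (q(g) = -115*g - 11 = -11 - 115*g)
A = -46977 (A = (-11 - 115*403) - 621 = (-11 - 46345) - 621 = -46356 - 621 = -46977)
-A = -1*(-46977) = 46977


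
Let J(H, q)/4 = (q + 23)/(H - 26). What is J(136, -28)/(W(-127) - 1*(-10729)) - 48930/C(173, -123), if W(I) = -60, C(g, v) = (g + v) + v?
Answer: 5742375724/8567207 ≈ 670.27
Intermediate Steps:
C(g, v) = g + 2*v
J(H, q) = 4*(23 + q)/(-26 + H) (J(H, q) = 4*((q + 23)/(H - 26)) = 4*((23 + q)/(-26 + H)) = 4*(23 + q)/(-26 + H))
J(136, -28)/(W(-127) - 1*(-10729)) - 48930/C(173, -123) = (4*(23 - 28)/(-26 + 136))/(-60 - 1*(-10729)) - 48930/(173 + 2*(-123)) = (4*(-5)/110)/(-60 + 10729) - 48930/(173 - 246) = (4*(1/110)*(-5))/10669 - 48930/(-73) = -2/11*1/10669 - 48930*(-1/73) = -2/117359 + 48930/73 = 5742375724/8567207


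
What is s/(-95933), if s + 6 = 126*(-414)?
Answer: 52170/95933 ≈ 0.54382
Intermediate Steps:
s = -52170 (s = -6 + 126*(-414) = -6 - 52164 = -52170)
s/(-95933) = -52170/(-95933) = -52170*(-1/95933) = 52170/95933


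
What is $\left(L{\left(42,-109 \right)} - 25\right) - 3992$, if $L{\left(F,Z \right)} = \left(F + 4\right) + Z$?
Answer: $-4080$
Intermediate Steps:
$L{\left(F,Z \right)} = 4 + F + Z$ ($L{\left(F,Z \right)} = \left(4 + F\right) + Z = 4 + F + Z$)
$\left(L{\left(42,-109 \right)} - 25\right) - 3992 = \left(\left(4 + 42 - 109\right) - 25\right) - 3992 = \left(-63 - 25\right) - 3992 = -88 - 3992 = -4080$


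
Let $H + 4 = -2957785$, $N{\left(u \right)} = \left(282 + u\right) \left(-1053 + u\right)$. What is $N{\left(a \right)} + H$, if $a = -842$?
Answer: $-1896589$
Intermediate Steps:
$N{\left(u \right)} = \left(-1053 + u\right) \left(282 + u\right)$
$H = -2957789$ ($H = -4 - 2957785 = -2957789$)
$N{\left(a \right)} + H = \left(-296946 + \left(-842\right)^{2} - -649182\right) - 2957789 = \left(-296946 + 708964 + 649182\right) - 2957789 = 1061200 - 2957789 = -1896589$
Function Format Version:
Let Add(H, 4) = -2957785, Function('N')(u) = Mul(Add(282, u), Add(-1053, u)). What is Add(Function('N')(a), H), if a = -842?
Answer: -1896589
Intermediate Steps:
Function('N')(u) = Mul(Add(-1053, u), Add(282, u))
H = -2957789 (H = Add(-4, -2957785) = -2957789)
Add(Function('N')(a), H) = Add(Add(-296946, Pow(-842, 2), Mul(-771, -842)), -2957789) = Add(Add(-296946, 708964, 649182), -2957789) = Add(1061200, -2957789) = -1896589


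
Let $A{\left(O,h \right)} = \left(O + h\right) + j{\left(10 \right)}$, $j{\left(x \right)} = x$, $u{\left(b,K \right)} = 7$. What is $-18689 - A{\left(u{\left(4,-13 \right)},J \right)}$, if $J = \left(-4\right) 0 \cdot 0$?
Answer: $-18706$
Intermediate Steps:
$J = 0$ ($J = 0 \cdot 0 = 0$)
$A{\left(O,h \right)} = 10 + O + h$ ($A{\left(O,h \right)} = \left(O + h\right) + 10 = 10 + O + h$)
$-18689 - A{\left(u{\left(4,-13 \right)},J \right)} = -18689 - \left(10 + 7 + 0\right) = -18689 - 17 = -18706$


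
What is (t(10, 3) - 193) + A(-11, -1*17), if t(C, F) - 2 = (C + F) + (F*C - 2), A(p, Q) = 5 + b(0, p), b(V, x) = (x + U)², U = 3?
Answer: -81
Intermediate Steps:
b(V, x) = (3 + x)² (b(V, x) = (x + 3)² = (3 + x)²)
A(p, Q) = 5 + (3 + p)²
t(C, F) = C + F + C*F (t(C, F) = 2 + ((C + F) + (F*C - 2)) = 2 + ((C + F) + (C*F - 2)) = 2 + ((C + F) + (-2 + C*F)) = 2 + (-2 + C + F + C*F) = C + F + C*F)
(t(10, 3) - 193) + A(-11, -1*17) = ((10 + 3 + 10*3) - 193) + (5 + (3 - 11)²) = ((10 + 3 + 30) - 193) + (5 + (-8)²) = (43 - 193) + (5 + 64) = -150 + 69 = -81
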